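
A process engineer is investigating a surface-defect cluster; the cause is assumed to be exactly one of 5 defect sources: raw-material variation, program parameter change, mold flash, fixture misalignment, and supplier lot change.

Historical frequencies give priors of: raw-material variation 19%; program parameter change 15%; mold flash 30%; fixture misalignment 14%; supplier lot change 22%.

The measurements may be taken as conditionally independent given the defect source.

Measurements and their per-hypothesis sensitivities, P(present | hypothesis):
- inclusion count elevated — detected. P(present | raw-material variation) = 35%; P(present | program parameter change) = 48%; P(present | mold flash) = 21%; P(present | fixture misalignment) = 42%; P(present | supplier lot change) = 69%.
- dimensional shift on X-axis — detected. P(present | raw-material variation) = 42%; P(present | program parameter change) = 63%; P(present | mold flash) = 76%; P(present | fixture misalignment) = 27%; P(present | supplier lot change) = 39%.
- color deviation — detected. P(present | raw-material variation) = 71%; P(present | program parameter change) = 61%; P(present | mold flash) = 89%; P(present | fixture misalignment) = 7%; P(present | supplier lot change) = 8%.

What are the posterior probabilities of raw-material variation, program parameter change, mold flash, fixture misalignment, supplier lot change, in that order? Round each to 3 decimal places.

For each hypothesis, the unnormalized posterior weight is prior × product of the measurement likelihoods:
  raw-material variation: 0.19 × 0.35 × 0.42 × 0.71 = 0.01983
  program parameter change: 0.15 × 0.48 × 0.63 × 0.61 = 0.02767
  mold flash: 0.30 × 0.21 × 0.76 × 0.89 = 0.042613
  fixture misalignment: 0.14 × 0.42 × 0.27 × 0.07 = 0.0011113
  supplier lot change: 0.22 × 0.69 × 0.39 × 0.08 = 0.0047362
Normalizing constant Z = 0.01983 + 0.02767 + 0.042613 + 0.0011113 + 0.0047362 = 0.095961.
P(raw-material variation | evidence) = 0.01983 / 0.095961 ≈ 0.207
P(program parameter change | evidence) = 0.02767 / 0.095961 ≈ 0.288
P(mold flash | evidence) = 0.042613 / 0.095961 ≈ 0.444
P(fixture misalignment | evidence) = 0.0011113 / 0.095961 ≈ 0.012
P(supplier lot change | evidence) = 0.0047362 / 0.095961 ≈ 0.049

0.207, 0.288, 0.444, 0.012, 0.049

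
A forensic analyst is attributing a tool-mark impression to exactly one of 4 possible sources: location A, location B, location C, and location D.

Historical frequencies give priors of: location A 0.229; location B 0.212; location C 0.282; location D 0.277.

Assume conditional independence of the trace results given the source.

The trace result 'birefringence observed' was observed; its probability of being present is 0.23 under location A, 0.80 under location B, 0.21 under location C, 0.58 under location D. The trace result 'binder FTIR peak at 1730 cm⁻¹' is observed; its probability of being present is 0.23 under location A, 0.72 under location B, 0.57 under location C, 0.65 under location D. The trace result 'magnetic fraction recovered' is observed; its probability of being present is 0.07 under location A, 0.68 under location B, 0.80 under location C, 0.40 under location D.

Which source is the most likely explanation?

location B

For each hypothesis, the unnormalized posterior weight is prior × product of the trace result likelihoods:
  location A: 0.229 × 0.23 × 0.23 × 0.07 = 0.00084799
  location B: 0.212 × 0.80 × 0.72 × 0.68 = 0.083036
  location C: 0.282 × 0.21 × 0.57 × 0.80 = 0.027004
  location D: 0.277 × 0.58 × 0.65 × 0.40 = 0.041772
The unnormalized weights sum to 0.15266.
P(location A | evidence) ≈ 0.00084799 / 0.15266 ≈ 0.006
P(location B | evidence) ≈ 0.083036 / 0.15266 ≈ 0.544
P(location C | evidence) ≈ 0.027004 / 0.15266 ≈ 0.177
P(location D | evidence) ≈ 0.041772 / 0.15266 ≈ 0.274
The largest is 0.544, so location B is most probable.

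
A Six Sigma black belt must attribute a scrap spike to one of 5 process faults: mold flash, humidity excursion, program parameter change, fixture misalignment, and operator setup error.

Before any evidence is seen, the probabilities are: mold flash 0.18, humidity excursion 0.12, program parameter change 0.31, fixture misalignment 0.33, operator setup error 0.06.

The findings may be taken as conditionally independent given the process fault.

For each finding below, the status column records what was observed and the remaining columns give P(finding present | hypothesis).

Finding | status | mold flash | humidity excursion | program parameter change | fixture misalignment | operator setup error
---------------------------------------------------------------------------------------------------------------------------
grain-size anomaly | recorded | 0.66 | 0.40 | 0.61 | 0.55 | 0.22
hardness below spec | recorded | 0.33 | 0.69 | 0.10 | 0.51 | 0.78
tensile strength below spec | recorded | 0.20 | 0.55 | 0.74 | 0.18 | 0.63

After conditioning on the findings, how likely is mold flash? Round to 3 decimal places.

For each hypothesis, the unnormalized posterior weight is prior × product of the finding likelihoods:
  mold flash: 0.18 × 0.66 × 0.33 × 0.20 = 0.0078408
  humidity excursion: 0.12 × 0.40 × 0.69 × 0.55 = 0.018216
  program parameter change: 0.31 × 0.61 × 0.10 × 0.74 = 0.013993
  fixture misalignment: 0.33 × 0.55 × 0.51 × 0.18 = 0.016662
  operator setup error: 0.06 × 0.22 × 0.78 × 0.63 = 0.0064865
The unnormalized weights sum to 0.063198.
P(mold flash | evidence) = 0.0078408 / 0.063198 ≈ 0.124.

0.124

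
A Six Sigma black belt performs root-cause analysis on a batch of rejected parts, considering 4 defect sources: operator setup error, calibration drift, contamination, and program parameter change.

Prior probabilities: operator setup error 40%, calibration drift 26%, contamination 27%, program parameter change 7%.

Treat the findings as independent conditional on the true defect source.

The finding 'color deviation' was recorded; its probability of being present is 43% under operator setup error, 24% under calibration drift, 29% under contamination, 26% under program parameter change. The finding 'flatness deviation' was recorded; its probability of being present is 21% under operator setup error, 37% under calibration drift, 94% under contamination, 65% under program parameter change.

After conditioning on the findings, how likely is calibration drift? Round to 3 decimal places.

0.160

Multiply each prior by the joint likelihood of the evidence pattern:
  operator setup error: 0.40 × 0.43 × 0.21 = 0.03612
  calibration drift: 0.26 × 0.24 × 0.37 = 0.023088
  contamination: 0.27 × 0.29 × 0.94 = 0.073602
  program parameter change: 0.07 × 0.26 × 0.65 = 0.01183
Normalizing constant Z = 0.03612 + 0.023088 + 0.073602 + 0.01183 = 0.14464.
P(calibration drift | evidence) = 0.023088 / 0.14464 ≈ 0.160.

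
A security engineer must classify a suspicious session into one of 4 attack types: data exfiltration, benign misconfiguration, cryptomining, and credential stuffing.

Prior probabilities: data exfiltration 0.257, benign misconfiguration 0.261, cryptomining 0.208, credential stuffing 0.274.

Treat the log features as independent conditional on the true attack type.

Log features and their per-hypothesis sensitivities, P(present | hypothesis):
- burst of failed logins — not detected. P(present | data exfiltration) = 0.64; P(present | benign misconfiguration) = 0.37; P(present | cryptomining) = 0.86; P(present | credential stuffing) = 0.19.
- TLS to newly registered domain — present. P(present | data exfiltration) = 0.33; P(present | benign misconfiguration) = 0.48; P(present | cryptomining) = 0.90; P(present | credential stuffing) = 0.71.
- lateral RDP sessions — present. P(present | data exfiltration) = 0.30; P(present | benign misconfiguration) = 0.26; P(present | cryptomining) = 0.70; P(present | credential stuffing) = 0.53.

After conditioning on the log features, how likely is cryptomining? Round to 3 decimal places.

0.139

For each hypothesis, the unnormalized posterior weight is prior × product of the log feature likelihoods (using 1 − P(present | H) for each absent log feature):
  data exfiltration: 0.257 × (1 − 0.64) × 0.33 × 0.30 = 0.0091595
  benign misconfiguration: 0.261 × (1 − 0.37) × 0.48 × 0.26 = 0.020521
  cryptomining: 0.208 × (1 − 0.86) × 0.90 × 0.70 = 0.018346
  credential stuffing: 0.274 × (1 − 0.19) × 0.71 × 0.53 = 0.083516
Marginal likelihood of the evidence = 0.13154.
P(cryptomining | evidence) = 0.018346 / 0.13154 ≈ 0.139.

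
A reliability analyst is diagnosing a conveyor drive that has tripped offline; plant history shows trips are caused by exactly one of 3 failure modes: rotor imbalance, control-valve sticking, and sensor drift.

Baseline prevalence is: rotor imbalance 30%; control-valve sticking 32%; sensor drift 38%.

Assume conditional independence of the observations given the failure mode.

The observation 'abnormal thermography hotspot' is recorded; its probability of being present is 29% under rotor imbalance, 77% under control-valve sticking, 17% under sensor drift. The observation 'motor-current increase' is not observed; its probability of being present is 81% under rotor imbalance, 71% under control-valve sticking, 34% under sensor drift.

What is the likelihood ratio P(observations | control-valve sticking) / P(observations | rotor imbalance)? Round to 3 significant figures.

4.05

The Bayes factor is the ratio of the joint likelihoods of the evidence pattern under the two hypotheses (using 1 − P(present | H) for each absent observation).
  control-valve sticking: 0.77 × (1 − 0.71) = 0.2233
  rotor imbalance: 0.29 × (1 − 0.81) = 0.0551
Bayes factor = 0.2233 / 0.0551 ≈ 4.05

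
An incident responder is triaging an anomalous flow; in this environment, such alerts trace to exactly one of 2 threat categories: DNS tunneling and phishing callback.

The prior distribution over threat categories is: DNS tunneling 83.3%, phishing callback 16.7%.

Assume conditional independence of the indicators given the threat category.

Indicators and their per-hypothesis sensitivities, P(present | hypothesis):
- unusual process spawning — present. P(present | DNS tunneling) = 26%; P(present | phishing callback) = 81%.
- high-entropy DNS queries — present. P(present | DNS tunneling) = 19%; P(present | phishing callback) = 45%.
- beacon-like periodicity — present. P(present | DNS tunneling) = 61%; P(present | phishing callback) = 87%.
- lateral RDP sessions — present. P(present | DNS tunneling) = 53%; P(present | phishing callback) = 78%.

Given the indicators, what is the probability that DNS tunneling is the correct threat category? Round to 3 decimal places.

0.244

By Bayes' rule with conditional independence, the unnormalized weight for each hypothesis is prior × ∏ likelihoods:
  DNS tunneling: 0.833 × 0.26 × 0.19 × 0.61 × 0.53 = 0.013304
  phishing callback: 0.167 × 0.81 × 0.45 × 0.87 × 0.78 = 0.041307
Normalizing constant Z = 0.013304 + 0.041307 = 0.054611.
P(DNS tunneling | evidence) = 0.013304 / 0.054611 ≈ 0.244.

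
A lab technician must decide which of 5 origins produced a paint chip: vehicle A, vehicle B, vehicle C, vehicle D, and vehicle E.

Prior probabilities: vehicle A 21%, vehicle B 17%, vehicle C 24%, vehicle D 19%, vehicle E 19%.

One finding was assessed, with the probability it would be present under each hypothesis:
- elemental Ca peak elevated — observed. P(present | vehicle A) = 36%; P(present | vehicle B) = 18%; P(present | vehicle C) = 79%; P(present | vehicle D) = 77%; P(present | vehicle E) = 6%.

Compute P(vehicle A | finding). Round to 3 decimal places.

0.167

By Bayes' rule, the unnormalized weight for each hypothesis is prior × likelihood:
  vehicle A: 0.21 × 0.36 = 0.0756
  vehicle B: 0.17 × 0.18 = 0.0306
  vehicle C: 0.24 × 0.79 = 0.1896
  vehicle D: 0.19 × 0.77 = 0.1463
  vehicle E: 0.19 × 0.06 = 0.0114
Normalizing constant Z = 0.0756 + 0.0306 + 0.1896 + 0.1463 + 0.0114 = 0.4535.
P(vehicle A | evidence) = 0.0756 / 0.4535 ≈ 0.167.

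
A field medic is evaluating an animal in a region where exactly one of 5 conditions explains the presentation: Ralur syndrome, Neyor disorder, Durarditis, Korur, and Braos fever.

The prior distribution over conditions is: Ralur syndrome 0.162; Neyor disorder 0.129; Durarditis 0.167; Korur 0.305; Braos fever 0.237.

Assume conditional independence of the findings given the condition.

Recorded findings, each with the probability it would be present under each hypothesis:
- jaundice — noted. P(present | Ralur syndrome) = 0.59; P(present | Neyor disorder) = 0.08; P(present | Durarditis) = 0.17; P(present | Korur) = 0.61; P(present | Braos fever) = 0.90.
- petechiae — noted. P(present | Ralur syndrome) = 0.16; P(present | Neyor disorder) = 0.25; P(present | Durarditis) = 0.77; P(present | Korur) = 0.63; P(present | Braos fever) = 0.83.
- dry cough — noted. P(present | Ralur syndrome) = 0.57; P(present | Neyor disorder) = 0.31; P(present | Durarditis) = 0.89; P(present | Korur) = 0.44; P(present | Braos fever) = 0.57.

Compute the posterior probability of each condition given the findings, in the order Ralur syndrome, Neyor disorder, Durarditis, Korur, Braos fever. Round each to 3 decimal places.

By Bayes' rule with conditional independence, the unnormalized weight for each hypothesis is prior × ∏ likelihoods:
  Ralur syndrome: 0.162 × 0.59 × 0.16 × 0.57 = 0.0087169
  Neyor disorder: 0.129 × 0.08 × 0.25 × 0.31 = 0.0007998
  Durarditis: 0.167 × 0.17 × 0.77 × 0.89 = 0.019456
  Korur: 0.305 × 0.61 × 0.63 × 0.44 = 0.051573
  Braos fever: 0.237 × 0.90 × 0.83 × 0.57 = 0.10091
Marginal likelihood of the evidence = 0.18146.
P(Ralur syndrome | evidence) = 0.0087169 / 0.18146 ≈ 0.048
P(Neyor disorder | evidence) = 0.0007998 / 0.18146 ≈ 0.004
P(Durarditis | evidence) = 0.019456 / 0.18146 ≈ 0.107
P(Korur | evidence) = 0.051573 / 0.18146 ≈ 0.284
P(Braos fever | evidence) = 0.10091 / 0.18146 ≈ 0.556

0.048, 0.004, 0.107, 0.284, 0.556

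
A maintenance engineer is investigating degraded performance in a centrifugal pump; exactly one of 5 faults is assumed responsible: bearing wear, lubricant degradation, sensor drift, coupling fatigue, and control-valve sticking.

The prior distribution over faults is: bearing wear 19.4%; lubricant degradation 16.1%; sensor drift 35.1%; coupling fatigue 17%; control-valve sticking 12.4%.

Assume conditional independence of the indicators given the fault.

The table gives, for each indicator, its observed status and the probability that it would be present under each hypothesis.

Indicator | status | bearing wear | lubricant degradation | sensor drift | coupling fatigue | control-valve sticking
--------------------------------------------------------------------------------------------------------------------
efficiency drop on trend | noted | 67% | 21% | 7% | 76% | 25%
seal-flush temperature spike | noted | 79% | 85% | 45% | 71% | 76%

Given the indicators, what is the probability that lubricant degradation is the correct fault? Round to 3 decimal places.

0.111

Multiply each prior by the joint likelihood of the indicator pattern:
  bearing wear: 0.194 × 0.67 × 0.79 = 0.10268
  lubricant degradation: 0.161 × 0.21 × 0.85 = 0.028739
  sensor drift: 0.351 × 0.07 × 0.45 = 0.011057
  coupling fatigue: 0.170 × 0.76 × 0.71 = 0.091732
  control-valve sticking: 0.124 × 0.25 × 0.76 = 0.02356
Normalizing constant Z = 0.10268 + 0.028739 + 0.011057 + 0.091732 + 0.02356 = 0.25777.
P(lubricant degradation | evidence) = 0.028739 / 0.25777 ≈ 0.111.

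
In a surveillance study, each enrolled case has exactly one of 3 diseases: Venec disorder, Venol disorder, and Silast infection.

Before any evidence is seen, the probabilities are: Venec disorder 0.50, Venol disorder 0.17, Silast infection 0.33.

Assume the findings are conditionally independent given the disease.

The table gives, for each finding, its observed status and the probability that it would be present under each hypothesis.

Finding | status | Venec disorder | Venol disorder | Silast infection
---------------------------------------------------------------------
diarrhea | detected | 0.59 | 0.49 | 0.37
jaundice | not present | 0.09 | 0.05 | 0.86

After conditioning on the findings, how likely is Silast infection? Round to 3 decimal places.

Multiply each prior by the joint likelihood of the evidence pattern (using 1 − P(present | H) for each absent finding):
  Venec disorder: 0.50 × 0.59 × (1 − 0.09) = 0.26845
  Venol disorder: 0.17 × 0.49 × (1 − 0.05) = 0.079135
  Silast infection: 0.33 × 0.37 × (1 − 0.86) = 0.017094
Marginal likelihood of the evidence = 0.36468.
P(Silast infection | evidence) = 0.017094 / 0.36468 ≈ 0.047.

0.047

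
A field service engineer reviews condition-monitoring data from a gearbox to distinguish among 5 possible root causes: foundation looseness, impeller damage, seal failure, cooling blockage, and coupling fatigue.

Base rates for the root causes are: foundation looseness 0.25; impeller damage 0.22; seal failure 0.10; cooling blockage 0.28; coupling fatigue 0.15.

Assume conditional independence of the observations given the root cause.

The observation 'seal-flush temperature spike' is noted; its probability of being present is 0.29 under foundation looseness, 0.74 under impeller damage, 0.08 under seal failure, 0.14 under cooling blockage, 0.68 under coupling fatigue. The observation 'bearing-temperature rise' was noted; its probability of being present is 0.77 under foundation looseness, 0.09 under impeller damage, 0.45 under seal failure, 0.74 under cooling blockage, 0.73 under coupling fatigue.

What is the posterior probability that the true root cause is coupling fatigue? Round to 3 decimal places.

0.419

Multiply each prior by the joint likelihood of the evidence pattern:
  foundation looseness: 0.25 × 0.29 × 0.77 = 0.055825
  impeller damage: 0.22 × 0.74 × 0.09 = 0.014652
  seal failure: 0.10 × 0.08 × 0.45 = 0.0036
  cooling blockage: 0.28 × 0.14 × 0.74 = 0.029008
  coupling fatigue: 0.15 × 0.68 × 0.73 = 0.07446
Normalizing constant Z = 0.055825 + 0.014652 + 0.0036 + 0.029008 + 0.07446 = 0.17755.
P(coupling fatigue | evidence) = 0.07446 / 0.17755 ≈ 0.419.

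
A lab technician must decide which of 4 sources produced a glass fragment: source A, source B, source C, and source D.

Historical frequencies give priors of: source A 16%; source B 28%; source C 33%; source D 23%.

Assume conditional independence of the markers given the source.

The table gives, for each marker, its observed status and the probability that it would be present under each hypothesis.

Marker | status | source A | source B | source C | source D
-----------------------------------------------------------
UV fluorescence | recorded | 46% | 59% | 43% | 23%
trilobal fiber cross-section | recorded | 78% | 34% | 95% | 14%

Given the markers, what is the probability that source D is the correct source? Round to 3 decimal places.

0.029

By Bayes' rule with conditional independence, the unnormalized weight for each hypothesis is prior × ∏ likelihoods:
  source A: 0.16 × 0.46 × 0.78 = 0.057408
  source B: 0.28 × 0.59 × 0.34 = 0.056168
  source C: 0.33 × 0.43 × 0.95 = 0.1348
  source D: 0.23 × 0.23 × 0.14 = 0.007406
Normalizing constant Z = 0.057408 + 0.056168 + 0.1348 + 0.007406 = 0.25579.
P(source D | evidence) = 0.007406 / 0.25579 ≈ 0.029.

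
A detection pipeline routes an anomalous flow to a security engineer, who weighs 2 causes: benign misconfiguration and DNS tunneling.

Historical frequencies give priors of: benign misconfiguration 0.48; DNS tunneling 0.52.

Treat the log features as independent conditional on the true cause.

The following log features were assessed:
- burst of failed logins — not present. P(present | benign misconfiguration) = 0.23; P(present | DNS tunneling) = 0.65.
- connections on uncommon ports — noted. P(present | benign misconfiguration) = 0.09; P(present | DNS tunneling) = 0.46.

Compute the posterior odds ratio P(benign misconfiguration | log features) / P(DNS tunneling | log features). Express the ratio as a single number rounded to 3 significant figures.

0.397

The normalizing constant cancels in an odds ratio, so compute prior × likelihood for the two hypotheses only (using 1 − P(present | H) for each absent log feature):
  benign misconfiguration: 0.48 × (1 − 0.23) × 0.09 = 0.033264
  DNS tunneling: 0.52 × (1 − 0.65) × 0.46 = 0.08372
Posterior odds = 0.033264 / 0.08372 ≈ 0.397.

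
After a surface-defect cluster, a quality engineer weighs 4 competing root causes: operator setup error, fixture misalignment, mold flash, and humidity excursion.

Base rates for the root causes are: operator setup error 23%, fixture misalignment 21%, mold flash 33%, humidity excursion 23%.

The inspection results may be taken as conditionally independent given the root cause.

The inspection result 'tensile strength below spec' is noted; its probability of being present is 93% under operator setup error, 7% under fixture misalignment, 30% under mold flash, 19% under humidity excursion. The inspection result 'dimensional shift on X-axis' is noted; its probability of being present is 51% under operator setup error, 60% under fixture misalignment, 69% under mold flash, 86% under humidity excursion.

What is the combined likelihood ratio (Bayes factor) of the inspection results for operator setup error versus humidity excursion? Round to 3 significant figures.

The Bayes factor is the ratio of the joint likelihoods of the inspection result pattern under the two hypotheses.
  operator setup error: 0.93 × 0.51 = 0.4743
  humidity excursion: 0.19 × 0.86 = 0.1634
Bayes factor = 0.4743 / 0.1634 ≈ 2.90

2.90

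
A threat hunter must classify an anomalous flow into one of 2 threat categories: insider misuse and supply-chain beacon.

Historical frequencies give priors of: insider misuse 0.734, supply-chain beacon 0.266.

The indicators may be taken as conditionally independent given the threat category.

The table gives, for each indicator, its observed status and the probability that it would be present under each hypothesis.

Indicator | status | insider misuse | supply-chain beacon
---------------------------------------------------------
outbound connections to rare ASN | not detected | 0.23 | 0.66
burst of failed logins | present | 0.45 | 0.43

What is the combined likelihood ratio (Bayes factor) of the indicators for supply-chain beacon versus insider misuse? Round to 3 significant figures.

0.422

The Bayes factor is the ratio of the joint likelihoods of the indicator pattern under the two hypotheses (using 1 − P(present | H) for each absent indicator).
  supply-chain beacon: (1 − 0.66) × 0.43 = 0.1462
  insider misuse: (1 − 0.23) × 0.45 = 0.3465
Bayes factor = 0.1462 / 0.3465 ≈ 0.422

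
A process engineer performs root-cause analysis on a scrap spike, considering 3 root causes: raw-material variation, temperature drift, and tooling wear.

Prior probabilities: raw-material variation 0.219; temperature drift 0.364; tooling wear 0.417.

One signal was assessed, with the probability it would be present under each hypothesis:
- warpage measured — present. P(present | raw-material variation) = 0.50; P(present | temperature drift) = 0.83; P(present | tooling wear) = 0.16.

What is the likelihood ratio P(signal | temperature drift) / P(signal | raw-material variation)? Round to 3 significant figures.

The Bayes factor is the ratio of the two likelihoods.
  temperature drift: 0.83
  raw-material variation: 0.5
Bayes factor = 0.83 / 0.5 ≈ 1.66

1.66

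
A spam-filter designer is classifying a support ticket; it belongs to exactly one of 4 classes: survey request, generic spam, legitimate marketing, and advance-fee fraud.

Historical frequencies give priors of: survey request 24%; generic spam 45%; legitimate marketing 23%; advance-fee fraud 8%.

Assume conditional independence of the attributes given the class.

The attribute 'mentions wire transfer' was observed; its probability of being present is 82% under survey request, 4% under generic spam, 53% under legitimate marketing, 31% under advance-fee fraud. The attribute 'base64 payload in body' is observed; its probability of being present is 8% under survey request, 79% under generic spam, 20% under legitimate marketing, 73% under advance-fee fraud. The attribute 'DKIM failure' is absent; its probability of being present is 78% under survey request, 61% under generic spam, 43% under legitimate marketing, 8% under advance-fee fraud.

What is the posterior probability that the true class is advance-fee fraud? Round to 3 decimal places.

0.421

Multiply each prior by the joint likelihood of the attribute pattern (using 1 − P(present | H) for each absent attribute):
  survey request: 0.24 × 0.82 × 0.08 × (1 − 0.78) = 0.0034637
  generic spam: 0.45 × 0.04 × 0.79 × (1 − 0.61) = 0.0055458
  legitimate marketing: 0.23 × 0.53 × 0.20 × (1 − 0.43) = 0.013897
  advance-fee fraud: 0.08 × 0.31 × 0.73 × (1 − 0.08) = 0.016656
Normalizing constant Z = 0.0034637 + 0.0055458 + 0.013897 + 0.016656 = 0.039562.
P(advance-fee fraud | evidence) = 0.016656 / 0.039562 ≈ 0.421.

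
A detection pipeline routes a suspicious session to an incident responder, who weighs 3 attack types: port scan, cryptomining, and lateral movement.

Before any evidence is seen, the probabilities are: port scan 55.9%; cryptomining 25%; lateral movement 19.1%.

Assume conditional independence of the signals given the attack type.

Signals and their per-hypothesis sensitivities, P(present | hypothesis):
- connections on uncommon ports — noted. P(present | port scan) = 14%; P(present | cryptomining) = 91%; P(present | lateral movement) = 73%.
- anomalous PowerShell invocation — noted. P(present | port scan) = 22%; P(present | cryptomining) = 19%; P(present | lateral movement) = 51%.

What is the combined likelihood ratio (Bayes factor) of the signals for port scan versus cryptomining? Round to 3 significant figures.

Take the product of per-signal likelihoods under each hypothesis, then divide.
  port scan: 0.14 × 0.22 = 0.0308
  cryptomining: 0.91 × 0.19 = 0.1729
Bayes factor = 0.0308 / 0.1729 ≈ 0.178

0.178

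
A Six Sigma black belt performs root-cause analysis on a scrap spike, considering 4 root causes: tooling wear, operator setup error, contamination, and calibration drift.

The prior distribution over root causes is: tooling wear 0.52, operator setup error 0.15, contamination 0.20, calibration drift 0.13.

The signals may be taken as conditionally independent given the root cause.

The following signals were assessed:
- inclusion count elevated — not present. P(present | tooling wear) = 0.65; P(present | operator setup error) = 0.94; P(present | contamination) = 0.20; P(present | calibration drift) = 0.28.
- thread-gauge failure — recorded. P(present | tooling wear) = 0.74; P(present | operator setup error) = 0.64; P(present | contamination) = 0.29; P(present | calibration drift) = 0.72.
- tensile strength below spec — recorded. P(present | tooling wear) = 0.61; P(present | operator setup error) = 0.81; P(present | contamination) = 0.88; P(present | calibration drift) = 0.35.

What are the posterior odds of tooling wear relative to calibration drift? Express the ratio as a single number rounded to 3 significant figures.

3.48

Posterior odds equal prior odds times the likelihood ratio; only the two competing hypotheses matter (using 1 − P(present | H) for each absent signal).
  tooling wear: 0.52 × (1 − 0.65) × 0.74 × 0.61 = 0.082155
  calibration drift: 0.13 × (1 − 0.28) × 0.72 × 0.35 = 0.023587
Posterior odds = 0.082155 / 0.023587 ≈ 3.48.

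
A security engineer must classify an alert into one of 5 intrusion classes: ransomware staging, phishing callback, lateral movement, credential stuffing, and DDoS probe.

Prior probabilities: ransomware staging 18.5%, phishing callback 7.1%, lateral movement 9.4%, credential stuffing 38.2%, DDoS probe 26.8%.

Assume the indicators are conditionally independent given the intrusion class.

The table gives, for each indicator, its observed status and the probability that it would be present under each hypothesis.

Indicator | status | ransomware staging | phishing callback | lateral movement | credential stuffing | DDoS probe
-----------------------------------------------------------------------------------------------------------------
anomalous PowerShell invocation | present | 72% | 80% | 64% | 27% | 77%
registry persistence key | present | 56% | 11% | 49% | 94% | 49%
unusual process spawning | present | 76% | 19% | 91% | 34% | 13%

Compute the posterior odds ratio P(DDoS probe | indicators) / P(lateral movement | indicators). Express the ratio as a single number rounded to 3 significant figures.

0.490

Unnormalized posterior weight (prior times the indicator likelihoods) for each of the two hypotheses:
  DDoS probe: 0.268 × 0.77 × 0.49 × 0.13 = 0.013145
  lateral movement: 0.094 × 0.64 × 0.49 × 0.91 = 0.026825
Odds(DDoS probe : lateral movement) = 0.013145 / 0.026825 ≈ 0.490.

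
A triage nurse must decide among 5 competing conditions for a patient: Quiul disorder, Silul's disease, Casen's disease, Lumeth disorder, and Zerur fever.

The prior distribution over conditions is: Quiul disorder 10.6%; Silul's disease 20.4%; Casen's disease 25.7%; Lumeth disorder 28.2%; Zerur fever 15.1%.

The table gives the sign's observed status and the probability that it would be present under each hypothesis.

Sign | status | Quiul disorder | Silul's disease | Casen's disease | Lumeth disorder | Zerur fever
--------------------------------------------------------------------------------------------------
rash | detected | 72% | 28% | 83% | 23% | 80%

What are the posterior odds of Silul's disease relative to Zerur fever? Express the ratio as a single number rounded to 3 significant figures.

The normalizing constant cancels in an odds ratio, so compute prior × likelihood for the two hypotheses only:
  Silul's disease: 0.204 × 0.28 = 0.05712
  Zerur fever: 0.151 × 0.80 = 0.1208
Posterior odds = 0.05712 / 0.1208 ≈ 0.473.

0.473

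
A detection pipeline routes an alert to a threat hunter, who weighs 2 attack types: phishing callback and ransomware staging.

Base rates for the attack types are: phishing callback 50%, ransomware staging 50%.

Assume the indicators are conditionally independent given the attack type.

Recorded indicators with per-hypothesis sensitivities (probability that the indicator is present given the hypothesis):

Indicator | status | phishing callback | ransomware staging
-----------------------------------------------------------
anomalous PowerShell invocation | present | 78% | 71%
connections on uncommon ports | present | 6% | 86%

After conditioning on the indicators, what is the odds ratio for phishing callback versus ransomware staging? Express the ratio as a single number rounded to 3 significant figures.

The normalizing constant cancels in an odds ratio, so compute prior × likelihood for the two hypotheses only:
  phishing callback: 0.50 × 0.78 × 0.06 = 0.0234
  ransomware staging: 0.50 × 0.71 × 0.86 = 0.3053
Posterior odds = 0.0234 / 0.3053 ≈ 0.0766.

0.0766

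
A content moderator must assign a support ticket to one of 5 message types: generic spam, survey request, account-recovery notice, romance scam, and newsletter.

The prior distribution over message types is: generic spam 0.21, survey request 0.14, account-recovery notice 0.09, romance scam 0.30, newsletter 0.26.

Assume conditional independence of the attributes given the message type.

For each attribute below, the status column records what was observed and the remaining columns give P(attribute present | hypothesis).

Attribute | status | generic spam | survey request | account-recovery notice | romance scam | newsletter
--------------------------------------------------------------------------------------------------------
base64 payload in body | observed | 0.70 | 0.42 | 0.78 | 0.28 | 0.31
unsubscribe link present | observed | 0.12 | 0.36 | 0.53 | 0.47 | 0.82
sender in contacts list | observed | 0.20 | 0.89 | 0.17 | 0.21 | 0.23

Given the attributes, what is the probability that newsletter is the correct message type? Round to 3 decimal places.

0.291

By Bayes' rule with conditional independence, the unnormalized weight for each hypothesis is prior × ∏ likelihoods:
  generic spam: 0.21 × 0.70 × 0.12 × 0.20 = 0.003528
  survey request: 0.14 × 0.42 × 0.36 × 0.89 = 0.01884
  account-recovery notice: 0.09 × 0.78 × 0.53 × 0.17 = 0.006325
  romance scam: 0.30 × 0.28 × 0.47 × 0.21 = 0.0082908
  newsletter: 0.26 × 0.31 × 0.82 × 0.23 = 0.015201
Normalizing constant Z = 0.003528 + 0.01884 + 0.006325 + 0.0082908 + 0.015201 = 0.052184.
P(newsletter | evidence) = 0.015201 / 0.052184 ≈ 0.291.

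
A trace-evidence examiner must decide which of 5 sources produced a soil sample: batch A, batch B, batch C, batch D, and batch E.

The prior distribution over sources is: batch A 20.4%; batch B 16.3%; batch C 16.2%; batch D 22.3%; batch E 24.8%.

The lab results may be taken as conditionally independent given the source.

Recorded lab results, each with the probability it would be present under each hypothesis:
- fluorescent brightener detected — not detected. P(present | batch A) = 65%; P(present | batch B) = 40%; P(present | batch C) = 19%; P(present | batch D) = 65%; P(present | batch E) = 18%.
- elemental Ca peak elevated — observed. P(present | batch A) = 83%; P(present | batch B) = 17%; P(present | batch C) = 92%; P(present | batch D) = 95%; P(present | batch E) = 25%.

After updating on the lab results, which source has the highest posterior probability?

Multiply each prior by the joint likelihood of the lab result pattern (using 1 − P(present | H) for each absent lab result):
  batch A: 0.204 × (1 − 0.65) × 0.83 = 0.059262
  batch B: 0.163 × (1 − 0.40) × 0.17 = 0.016626
  batch C: 0.162 × (1 − 0.19) × 0.92 = 0.12072
  batch D: 0.223 × (1 − 0.65) × 0.95 = 0.074147
  batch E: 0.248 × (1 − 0.18) × 0.25 = 0.05084
Normalizing constant Z = 0.059262 + 0.016626 + 0.12072 + 0.074147 + 0.05084 = 0.3216.
P(batch A | evidence) ≈ 0.059262 / 0.3216 ≈ 0.184
P(batch B | evidence) ≈ 0.016626 / 0.3216 ≈ 0.052
P(batch C | evidence) ≈ 0.12072 / 0.3216 ≈ 0.375
P(batch D | evidence) ≈ 0.074147 / 0.3216 ≈ 0.231
P(batch E | evidence) ≈ 0.05084 / 0.3216 ≈ 0.158
The largest is 0.375, so batch C is most probable.

batch C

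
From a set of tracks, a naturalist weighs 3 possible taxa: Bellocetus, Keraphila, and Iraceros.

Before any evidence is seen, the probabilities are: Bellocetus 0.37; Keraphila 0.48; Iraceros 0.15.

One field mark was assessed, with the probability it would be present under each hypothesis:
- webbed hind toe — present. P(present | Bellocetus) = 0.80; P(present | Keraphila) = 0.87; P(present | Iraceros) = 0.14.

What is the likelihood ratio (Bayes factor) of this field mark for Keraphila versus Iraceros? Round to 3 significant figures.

Likelihood of this field mark under each hypothesis:
  Keraphila: 0.87
  Iraceros: 0.14
Bayes factor = 0.87 / 0.14 ≈ 6.21

6.21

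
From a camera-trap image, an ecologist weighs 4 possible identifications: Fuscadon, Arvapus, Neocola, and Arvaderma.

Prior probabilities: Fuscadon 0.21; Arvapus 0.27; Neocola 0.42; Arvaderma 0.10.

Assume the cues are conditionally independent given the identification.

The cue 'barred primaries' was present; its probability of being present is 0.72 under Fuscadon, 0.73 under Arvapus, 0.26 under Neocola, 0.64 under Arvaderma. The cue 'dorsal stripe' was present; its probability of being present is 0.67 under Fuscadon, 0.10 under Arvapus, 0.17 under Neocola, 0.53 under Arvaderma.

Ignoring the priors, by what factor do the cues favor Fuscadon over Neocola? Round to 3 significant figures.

10.9

Joint likelihood of the cue pattern under each hypothesis:
  Fuscadon: 0.72 × 0.67 = 0.4824
  Neocola: 0.26 × 0.17 = 0.0442
Bayes factor = 0.4824 / 0.0442 ≈ 10.9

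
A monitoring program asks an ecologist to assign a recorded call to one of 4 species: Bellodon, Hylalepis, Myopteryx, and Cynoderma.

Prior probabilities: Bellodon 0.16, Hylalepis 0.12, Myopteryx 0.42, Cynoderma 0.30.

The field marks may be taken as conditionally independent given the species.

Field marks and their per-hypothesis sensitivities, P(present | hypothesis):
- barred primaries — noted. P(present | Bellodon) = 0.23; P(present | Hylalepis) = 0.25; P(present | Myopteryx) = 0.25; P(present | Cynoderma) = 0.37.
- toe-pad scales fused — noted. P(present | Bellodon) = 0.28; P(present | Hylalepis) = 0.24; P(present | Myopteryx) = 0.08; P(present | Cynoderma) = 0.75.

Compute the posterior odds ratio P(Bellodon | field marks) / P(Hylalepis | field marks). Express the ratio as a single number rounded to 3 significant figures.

1.43

The normalizing constant cancels in an odds ratio, so compute prior × likelihood for the two hypotheses only:
  Bellodon: 0.16 × 0.23 × 0.28 = 0.010304
  Hylalepis: 0.12 × 0.25 × 0.24 = 0.0072
Posterior odds = 0.010304 / 0.0072 ≈ 1.43.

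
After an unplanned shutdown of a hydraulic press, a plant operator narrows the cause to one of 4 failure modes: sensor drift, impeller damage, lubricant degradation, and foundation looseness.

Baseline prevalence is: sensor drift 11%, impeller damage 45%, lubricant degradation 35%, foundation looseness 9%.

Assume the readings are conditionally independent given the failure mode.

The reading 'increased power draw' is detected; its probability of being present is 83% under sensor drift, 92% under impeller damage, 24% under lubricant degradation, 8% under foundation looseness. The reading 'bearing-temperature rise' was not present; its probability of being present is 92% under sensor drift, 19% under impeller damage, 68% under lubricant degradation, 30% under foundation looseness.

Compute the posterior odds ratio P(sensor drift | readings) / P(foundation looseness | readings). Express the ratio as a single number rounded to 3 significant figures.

1.45

Posterior odds equal prior odds times the likelihood ratio; only the two competing hypotheses matter (using 1 − P(present | H) for each absent reading).
  sensor drift: 0.11 × 0.83 × (1 − 0.92) = 0.007304
  foundation looseness: 0.09 × 0.08 × (1 − 0.30) = 0.00504
Posterior odds = 0.007304 / 0.00504 ≈ 1.45.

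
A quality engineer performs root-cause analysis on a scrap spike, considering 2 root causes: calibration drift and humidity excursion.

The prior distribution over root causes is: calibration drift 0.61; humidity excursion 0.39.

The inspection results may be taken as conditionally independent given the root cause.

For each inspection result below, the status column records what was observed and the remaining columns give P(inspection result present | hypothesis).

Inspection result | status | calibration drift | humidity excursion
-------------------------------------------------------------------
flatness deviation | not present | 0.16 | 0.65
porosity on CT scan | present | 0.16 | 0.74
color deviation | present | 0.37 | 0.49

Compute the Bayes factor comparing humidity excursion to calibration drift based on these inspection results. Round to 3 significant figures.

2.55

Joint likelihood of the inspection result pattern under each hypothesis (using 1 − P(present | H) for each absent inspection result):
  humidity excursion: (1 − 0.65) × 0.74 × 0.49 = 0.12691
  calibration drift: (1 − 0.16) × 0.16 × 0.37 = 0.049728
Bayes factor = 0.12691 / 0.049728 ≈ 2.55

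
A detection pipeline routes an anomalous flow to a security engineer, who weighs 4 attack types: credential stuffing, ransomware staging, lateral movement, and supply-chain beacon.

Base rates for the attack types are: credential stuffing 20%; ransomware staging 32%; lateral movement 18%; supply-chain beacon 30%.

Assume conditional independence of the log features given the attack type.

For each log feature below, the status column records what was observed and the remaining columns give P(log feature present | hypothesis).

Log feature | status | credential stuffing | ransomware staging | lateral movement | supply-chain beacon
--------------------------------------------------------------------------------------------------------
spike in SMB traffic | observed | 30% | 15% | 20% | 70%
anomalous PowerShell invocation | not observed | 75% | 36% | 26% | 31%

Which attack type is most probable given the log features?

By Bayes' rule with conditional independence, the unnormalized weight for each hypothesis is prior × ∏ likelihoods (using 1 − P(present | H) for each absent log feature):
  credential stuffing: 0.20 × 0.30 × (1 − 0.75) = 0.015
  ransomware staging: 0.32 × 0.15 × (1 − 0.36) = 0.03072
  lateral movement: 0.18 × 0.20 × (1 − 0.26) = 0.02664
  supply-chain beacon: 0.30 × 0.70 × (1 − 0.31) = 0.1449
Marginal likelihood of the evidence = 0.21726.
P(credential stuffing | evidence) ≈ 0.015 / 0.21726 ≈ 0.069
P(ransomware staging | evidence) ≈ 0.03072 / 0.21726 ≈ 0.141
P(lateral movement | evidence) ≈ 0.02664 / 0.21726 ≈ 0.123
P(supply-chain beacon | evidence) ≈ 0.1449 / 0.21726 ≈ 0.667
The largest is 0.667, so supply-chain beacon is most probable.

supply-chain beacon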